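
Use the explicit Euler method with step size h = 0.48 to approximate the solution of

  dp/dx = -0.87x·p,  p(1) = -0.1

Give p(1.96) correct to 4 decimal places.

-0.0222

Euler: p_{n+1} = p_n + h·f(x_n, p_n).
x=1.000000, p=-0.100000: f=0.087000 → p ← -0.100000 + 0.48·0.087000 = -0.058240
x=1.480000, p=-0.058240: f=0.074990 → p ← -0.058240 + 0.48·0.074990 = -0.022245
p(1.96) ≈ -0.0222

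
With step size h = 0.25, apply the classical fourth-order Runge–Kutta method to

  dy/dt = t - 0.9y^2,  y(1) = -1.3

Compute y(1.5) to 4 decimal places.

RK4: k1 = f(t_n, y_n); k2 = f(t_n + h/2, y_n + (h/2)·k1); k3 = f(t_n + h/2, y_n + (h/2)·k2); k4 = f(t_n + h, y_n + h·k3); y_{n+1} = y_n + (h/6)·(k1 + 2k2 + 2k3 + k4).
t=1.000000, y=-1.300000:
  k1 = f(1.000000, -1.300000) = -0.521000
  k2 = f(1.125000, -1.365125) = -0.552210
  k3 = f(1.125000, -1.369026) = -0.561809
  k4 = f(1.250000, -1.440452) = -0.617413
  y ← -1.300000 + (0.25/6)·(k1 + 2k2 + 2k3 + k4) = -1.440269
t=1.250000, y=-1.440269:
  k1 = f(1.250000, -1.440269) = -0.616937
  k2 = f(1.375000, -1.517386) = -0.697214
  k3 = f(1.375000, -1.527421) = -0.724712
  k4 = f(1.500000, -1.621447) = -0.866181
  y ← -1.440269 + (0.25/6)·(k1 + 2k2 + 2k3 + k4) = -1.620559
y(1.5) ≈ -1.6206

-1.6206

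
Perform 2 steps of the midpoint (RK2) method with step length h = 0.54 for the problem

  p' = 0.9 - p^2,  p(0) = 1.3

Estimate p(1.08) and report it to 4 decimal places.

Midpoint: k1 = f(s_n, p_n); k2 = f(s_n + h/2, p_n + (h/2)·k1); p_{n+1} = p_n + h·k2.
s=0.000000, p=1.300000:
  k1 = f(0.000000, 1.300000) = -0.790000
  k2 = f(0.270000, 1.086700) = -0.280917
  p ← 1.300000 + 0.54·(-0.280917) = 1.148305
s=0.540000, p=1.148305:
  k1 = f(0.540000, 1.148305) = -0.418604
  k2 = f(0.810000, 1.035282) = -0.171808
  p ← 1.148305 + 0.54·(-0.171808) = 1.055528
p(1.08) ≈ 1.0555

1.0555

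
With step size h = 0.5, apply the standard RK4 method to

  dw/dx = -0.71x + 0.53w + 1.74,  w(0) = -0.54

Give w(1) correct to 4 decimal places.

RK4: k1 = f(x_n, w_n); k2 = f(x_n + h/2, w_n + (h/2)·k1); k3 = f(x_n + h/2, w_n + (h/2)·k2); k4 = f(x_n + h, w_n + h·k3); w_{n+1} = w_n + (h/6)·(k1 + 2k2 + 2k3 + k4).
x=0.000000, w=-0.540000:
  k1 = f(0.000000, -0.540000) = 1.453800
  k2 = f(0.250000, -0.176550) = 1.468929
  k3 = f(0.250000, -0.172768) = 1.470933
  k4 = f(0.500000, 0.195467) = 1.488597
  w ← -0.540000 + (0.5/6)·(k1 + 2k2 + 2k3 + k4) = 0.195177
x=0.500000, w=0.195177:
  k1 = f(0.500000, 0.195177) = 1.488444
  k2 = f(0.750000, 0.567288) = 1.508162
  k3 = f(0.750000, 0.572217) = 1.510775
  k4 = f(1.000000, 0.950564) = 1.533799
  w ← 0.195177 + (0.5/6)·(k1 + 2k2 + 2k3 + k4) = 0.950187
w(1) ≈ 0.9502

0.9502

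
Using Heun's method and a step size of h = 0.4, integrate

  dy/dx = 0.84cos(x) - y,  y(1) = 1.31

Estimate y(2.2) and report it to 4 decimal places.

0.3142

Heun: k1 = f(x_n, y_n); k2 = f(x_n + h, y_n + h·k1); y_{n+1} = y_n + (h/2)·(k1 + k2).
x=1.000000, y=1.310000:
  k1 = f(1.000000, 1.310000) = -0.856146
  k2 = f(1.400000, 0.967542) = -0.824769
  y ← 1.310000 + (0.4/2)·(-0.856146 + (-0.824769)) = 0.973817
x=1.400000, y=0.973817:
  k1 = f(1.400000, 0.973817) = -0.831045
  k2 = f(1.800000, 0.641399) = -0.832249
  y ← 0.973817 + (0.4/2)·(-0.831045 + (-0.832249)) = 0.641158
x=1.800000, y=0.641158:
  k1 = f(1.800000, 0.641158) = -0.832008
  k2 = f(2.200000, 0.308355) = -0.802696
  y ← 0.641158 + (0.4/2)·(-0.832008 + (-0.802696)) = 0.314217
y(2.2) ≈ 0.3142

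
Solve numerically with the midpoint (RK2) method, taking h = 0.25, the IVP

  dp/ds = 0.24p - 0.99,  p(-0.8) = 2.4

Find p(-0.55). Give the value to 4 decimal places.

Midpoint: k1 = f(s_n, p_n); k2 = f(s_n + h/2, p_n + (h/2)·k1); p_{n+1} = p_n + h·k2.
s=-0.800000, p=2.400000:
  k1 = f(-0.800000, 2.400000) = -0.414000
  k2 = f(-0.675000, 2.348250) = -0.426420
  p ← 2.400000 + 0.25·(-0.426420) = 2.293395
p(-0.55) ≈ 2.2934

2.2934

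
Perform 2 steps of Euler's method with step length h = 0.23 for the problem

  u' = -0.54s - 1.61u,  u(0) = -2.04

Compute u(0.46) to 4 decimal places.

-0.8375

Euler: u_{n+1} = u_n + h·f(s_n, u_n).
s=0.000000, u=-2.040000: f=3.284400 → u ← -2.040000 + 0.23·3.284400 = -1.284588
s=0.230000, u=-1.284588: f=1.943987 → u ← -1.284588 + 0.23·1.943987 = -0.837471
u(0.46) ≈ -0.8375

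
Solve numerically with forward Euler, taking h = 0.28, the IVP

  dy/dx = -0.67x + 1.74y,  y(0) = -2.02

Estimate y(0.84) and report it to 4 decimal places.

Euler: y_{n+1} = y_n + h·f(x_n, y_n).
x=0.000000, y=-2.020000: f=-3.514800 → y ← -2.020000 + 0.28·(-3.514800) = -3.004144
x=0.280000, y=-3.004144: f=-5.414811 → y ← -3.004144 + 0.28·(-5.414811) = -4.520291
x=0.560000, y=-4.520291: f=-8.240506 → y ← -4.520291 + 0.28·(-8.240506) = -6.827633
y(0.84) ≈ -6.8276

-6.8276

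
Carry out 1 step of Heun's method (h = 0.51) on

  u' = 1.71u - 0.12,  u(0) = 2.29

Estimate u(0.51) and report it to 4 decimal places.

Heun: k1 = f(t_n, u_n); k2 = f(t_n + h, u_n + h·k1); u_{n+1} = u_n + (h/2)·(k1 + k2).
t=0.000000, u=2.290000:
  k1 = f(0.000000, 2.290000) = 3.795900
  k2 = f(0.510000, 4.225909) = 7.106304
  u ← 2.290000 + (0.51/2)·(3.795900 + 7.106304) = 5.070062
u(0.51) ≈ 5.0701

5.0701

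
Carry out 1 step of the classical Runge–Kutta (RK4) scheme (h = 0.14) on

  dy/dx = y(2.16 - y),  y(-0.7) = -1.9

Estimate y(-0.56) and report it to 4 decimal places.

-3.7219

RK4: k1 = f(x_n, y_n); k2 = f(x_n + h/2, y_n + (h/2)·k1); k3 = f(x_n + h/2, y_n + (h/2)·k2); k4 = f(x_n + h, y_n + h·k3); y_{n+1} = y_n + (h/6)·(k1 + 2k2 + 2k3 + k4).
x=-0.700000, y=-1.900000:
  k1 = f(-0.700000, -1.900000) = -7.714000
  k2 = f(-0.630000, -2.439980) = -11.223859
  k3 = f(-0.630000, -2.685670) = -13.013872
  k4 = f(-0.560000, -3.721942) = -21.892247
  y ← -1.900000 + (0.14/6)·(k1 + 2k2 + 2k3 + k4) = -3.721907
y(-0.56) ≈ -3.7219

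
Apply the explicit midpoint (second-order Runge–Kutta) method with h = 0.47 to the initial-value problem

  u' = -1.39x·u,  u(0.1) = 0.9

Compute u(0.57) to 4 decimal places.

0.7095

Midpoint: k1 = f(x_n, u_n); k2 = f(x_n + h/2, u_n + (h/2)·k1); u_{n+1} = u_n + h·k2.
x=0.100000, u=0.900000:
  k1 = f(0.100000, 0.900000) = -0.125100
  k2 = f(0.335000, 0.870602) = -0.405396
  u ← 0.900000 + 0.47·(-0.405396) = 0.709464
u(0.57) ≈ 0.7095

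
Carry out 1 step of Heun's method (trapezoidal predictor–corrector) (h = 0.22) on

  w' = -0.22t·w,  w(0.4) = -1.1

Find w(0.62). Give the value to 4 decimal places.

Heun: k1 = f(t_n, w_n); k2 = f(t_n + h, w_n + h·k1); w_{n+1} = w_n + (h/2)·(k1 + k2).
t=0.400000, w=-1.100000:
  k1 = f(0.400000, -1.100000) = 0.096800
  k2 = f(0.620000, -1.078704) = 0.147135
  w ← -1.100000 + (0.22/2)·(0.096800 + 0.147135) = -1.073167
w(0.62) ≈ -1.0732

-1.0732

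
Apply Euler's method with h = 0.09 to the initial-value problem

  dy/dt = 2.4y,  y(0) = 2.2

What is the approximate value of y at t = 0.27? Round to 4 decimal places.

3.9557

Euler: y_{n+1} = y_n + h·f(t_n, y_n).
t=0.000000, y=2.200000: f=5.280000 → y ← 2.200000 + 0.09·5.280000 = 2.675200
t=0.090000, y=2.675200: f=6.420480 → y ← 2.675200 + 0.09·6.420480 = 3.253043
t=0.180000, y=3.253043: f=7.807304 → y ← 3.253043 + 0.09·7.807304 = 3.955701
y(0.27) ≈ 3.9557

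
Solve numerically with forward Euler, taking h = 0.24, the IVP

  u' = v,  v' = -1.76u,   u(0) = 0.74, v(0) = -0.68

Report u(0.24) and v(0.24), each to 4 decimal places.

0.5768, -0.9926

Euler on (u,v): u_{n+1} = u_n + h·u', v_{n+1} = v_n + h·v'.
0.000000: (0.740000, -0.680000); f=(-0.680000, -1.302400) → (0.576800, -0.992576)
(u(0.24), v(0.24)) ≈ (0.5768, -0.9926)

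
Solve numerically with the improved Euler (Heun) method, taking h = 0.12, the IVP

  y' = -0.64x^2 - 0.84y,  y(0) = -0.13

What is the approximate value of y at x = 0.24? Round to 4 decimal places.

-0.1095

Heun: k1 = f(x_n, y_n); k2 = f(x_n + h, y_n + h·k1); y_{n+1} = y_n + (h/2)·(k1 + k2).
x=0.000000, y=-0.130000:
  k1 = f(0.000000, -0.130000) = 0.109200
  k2 = f(0.120000, -0.116896) = 0.088977
  y ← -0.130000 + (0.12/2)·(0.109200 + 0.088977) = -0.118109
x=0.120000, y=-0.118109:
  k1 = f(0.120000, -0.118109) = 0.089996
  k2 = f(0.240000, -0.107310) = 0.053276
  y ← -0.118109 + (0.12/2)·(0.089996 + 0.053276) = -0.109513
y(0.24) ≈ -0.1095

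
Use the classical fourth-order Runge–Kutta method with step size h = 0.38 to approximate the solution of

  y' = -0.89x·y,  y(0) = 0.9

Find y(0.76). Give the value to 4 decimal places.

0.6960

RK4: k1 = f(x_n, y_n); k2 = f(x_n + h/2, y_n + (h/2)·k1); k3 = f(x_n + h/2, y_n + (h/2)·k2); k4 = f(x_n + h, y_n + h·k3); y_{n+1} = y_n + (h/6)·(k1 + 2k2 + 2k3 + k4).
x=0.000000, y=0.900000:
  k1 = f(0.000000, 0.900000) = 0.000000
  k2 = f(0.190000, 0.900000) = -0.152190
  k3 = f(0.190000, 0.871084) = -0.147300
  k4 = f(0.380000, 0.844026) = -0.285450
  y ← 0.900000 + (0.38/6)·(k1 + 2k2 + 2k3 + k4) = 0.843986
x=0.380000, y=0.843986:
  k1 = f(0.380000, 0.843986) = -0.285436
  k2 = f(0.570000, 0.789753) = -0.400642
  k3 = f(0.570000, 0.767864) = -0.389537
  k4 = f(0.760000, 0.695962) = -0.470749
  y ← 0.843986 + (0.38/6)·(k1 + 2k2 + 2k3 + k4) = 0.696005
y(0.76) ≈ 0.6960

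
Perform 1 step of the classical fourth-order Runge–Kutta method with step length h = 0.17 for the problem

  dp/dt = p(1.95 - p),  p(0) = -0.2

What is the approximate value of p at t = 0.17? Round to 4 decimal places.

-0.2903

RK4: k1 = f(t_n, p_n); k2 = f(t_n + h/2, p_n + (h/2)·k1); k3 = f(t_n + h/2, p_n + (h/2)·k2); k4 = f(t_n + h, p_n + h·k3); p_{n+1} = p_n + (h/6)·(k1 + 2k2 + 2k3 + k4).
t=0.000000, p=-0.200000:
  k1 = f(0.000000, -0.200000) = -0.430000
  k2 = f(0.085000, -0.236550) = -0.517228
  k3 = f(0.085000, -0.243964) = -0.535249
  k4 = f(0.170000, -0.290992) = -0.652112
  p ← -0.200000 + (0.17/6)·(k1 + 2k2 + 2k3 + k4) = -0.290300
p(0.17) ≈ -0.2903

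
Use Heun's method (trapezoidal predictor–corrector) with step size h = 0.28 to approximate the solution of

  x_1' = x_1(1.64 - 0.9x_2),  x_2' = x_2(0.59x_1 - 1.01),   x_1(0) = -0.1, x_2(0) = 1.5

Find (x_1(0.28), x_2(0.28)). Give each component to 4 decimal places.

-0.1146, 1.1175

Heun on (x_1,x_2): k1 = f(x_n, state_n); k2 = f(x_n + h, state_n + h·k1); state_{n+1} = state_n + (h/2)·(k1 + k2).
0.000000: (-0.100000, 1.500000)
  k1 = (-0.029000, -1.603500)
  predictor → (-0.108120, 1.051020)
  k2 = (-0.075044, -1.128576)
  → (-0.114566, 1.117509)
(x_1(0.28), x_2(0.28)) ≈ (-0.1146, 1.1175)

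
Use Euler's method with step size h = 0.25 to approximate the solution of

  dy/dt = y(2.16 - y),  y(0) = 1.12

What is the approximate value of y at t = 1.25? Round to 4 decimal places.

2.0857

Euler: y_{n+1} = y_n + h·f(t_n, y_n).
t=0.000000, y=1.120000: f=1.164800 → y ← 1.120000 + 0.25·1.164800 = 1.411200
t=0.250000, y=1.411200: f=1.056707 → y ← 1.411200 + 0.25·1.056707 = 1.675377
t=0.500000, y=1.675377: f=0.811927 → y ← 1.675377 + 0.25·0.811927 = 1.878358
t=0.750000, y=1.878358: f=0.529024 → y ← 1.878358 + 0.25·0.529024 = 2.010614
t=1.000000, y=2.010614: f=0.300357 → y ← 2.010614 + 0.25·0.300357 = 2.085704
y(1.25) ≈ 2.0857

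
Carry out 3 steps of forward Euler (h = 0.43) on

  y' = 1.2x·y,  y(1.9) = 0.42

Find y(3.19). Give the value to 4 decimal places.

Euler: y_{n+1} = y_n + h·f(x_n, y_n).
x=1.900000, y=0.420000: f=0.957600 → y ← 0.420000 + 0.43·0.957600 = 0.831768
x=2.330000, y=0.831768: f=2.325623 → y ← 0.831768 + 0.43·2.325623 = 1.831786
x=2.760000, y=1.831786: f=6.066875 → y ← 1.831786 + 0.43·6.066875 = 4.440542
y(3.19) ≈ 4.4405

4.4405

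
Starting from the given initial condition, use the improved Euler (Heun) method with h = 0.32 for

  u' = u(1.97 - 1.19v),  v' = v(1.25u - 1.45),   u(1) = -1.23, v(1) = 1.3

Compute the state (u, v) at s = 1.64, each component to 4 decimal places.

-2.8763, 0.3467

Heun on (u,v): k1 = f(s_n, state_n); k2 = f(s_n + h, state_n + h·k1); state_{n+1} = state_n + (h/2)·(k1 + k2).
1.000000: (-1.230000, 1.300000)
  k1 = (-0.520290, -3.883750)
  predictor → (-1.396493, 0.057200)
  k2 = (-2.656034, -0.182789)
  → (-1.738212, 0.649354)
1.320000: (-1.738212, 0.649354)
  k1 = (-2.081107, -2.352456)
  predictor → (-2.404166, -0.103432)
  k2 = (-5.032123, 0.460812)
  → (-2.876329, 0.346691)
(u(1.64), v(1.64)) ≈ (-2.8763, 0.3467)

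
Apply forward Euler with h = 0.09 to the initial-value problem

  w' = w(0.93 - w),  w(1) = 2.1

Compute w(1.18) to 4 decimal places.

Euler: w_{n+1} = w_n + h·f(t_n, w_n).
t=1.000000, w=2.100000: f=-2.457000 → w ← 2.100000 + 0.09·(-2.457000) = 1.878870
t=1.090000, w=1.878870: f=-1.782803 → w ← 1.878870 + 0.09·(-1.782803) = 1.718418
w(1.18) ≈ 1.7184

1.7184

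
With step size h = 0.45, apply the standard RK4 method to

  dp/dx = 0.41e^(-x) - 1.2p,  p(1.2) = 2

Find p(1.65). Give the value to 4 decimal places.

1.2000

RK4: k1 = f(x_n, p_n); k2 = f(x_n + h/2, p_n + (h/2)·k1); k3 = f(x_n + h/2, p_n + (h/2)·k2); k4 = f(x_n + h, p_n + h·k3); p_{n+1} = p_n + (h/6)·(k1 + 2k2 + 2k3 + k4).
x=1.200000, p=2.000000:
  k1 = f(1.200000, 2.000000) = -2.276510
  k2 = f(1.425000, 1.487785) = -1.686734
  k3 = f(1.425000, 1.620485) = -1.845973
  k4 = f(1.650000, 1.169312) = -1.324434
  p ← 2.000000 + (0.45/6)·(k1 + 2k2 + 2k3 + k4) = 1.200023
p(1.65) ≈ 1.2000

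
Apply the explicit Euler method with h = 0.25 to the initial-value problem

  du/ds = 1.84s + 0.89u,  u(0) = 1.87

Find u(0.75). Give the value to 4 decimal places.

3.7871

Euler: u_{n+1} = u_n + h·f(s_n, u_n).
s=0.000000, u=1.870000: f=1.664300 → u ← 1.870000 + 0.25·1.664300 = 2.286075
s=0.250000, u=2.286075: f=2.494607 → u ← 2.286075 + 0.25·2.494607 = 2.909727
s=0.500000, u=2.909727: f=3.509657 → u ← 2.909727 + 0.25·3.509657 = 3.787141
u(0.75) ≈ 3.7871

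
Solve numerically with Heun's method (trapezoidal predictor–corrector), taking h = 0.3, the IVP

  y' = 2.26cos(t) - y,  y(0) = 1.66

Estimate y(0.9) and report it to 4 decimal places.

Heun: k1 = f(t_n, y_n); k2 = f(t_n + h, y_n + h·k1); y_{n+1} = y_n + (h/2)·(k1 + k2).
t=0.000000, y=1.660000:
  k1 = f(0.000000, 1.660000) = 0.600000
  k2 = f(0.300000, 1.840000) = 0.319060
  y ← 1.660000 + (0.3/2)·(0.600000 + 0.319060) = 1.797859
t=0.300000, y=1.797859:
  k1 = f(0.300000, 1.797859) = 0.361201
  k2 = f(0.600000, 1.906219) = -0.040961
  y ← 1.797859 + (0.3/2)·(0.361201 + (-0.040961)) = 1.845895
t=0.600000, y=1.845895:
  k1 = f(0.600000, 1.845895) = 0.019363
  k2 = f(0.900000, 1.851704) = -0.446866
  y ← 1.845895 + (0.3/2)·(0.019363 + (-0.446866)) = 1.781770
y(0.9) ≈ 1.7818

1.7818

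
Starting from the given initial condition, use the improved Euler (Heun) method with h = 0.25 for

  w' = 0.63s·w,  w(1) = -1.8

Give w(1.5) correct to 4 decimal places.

Heun: k1 = f(s_n, w_n); k2 = f(s_n + h, w_n + h·k1); w_{n+1} = w_n + (h/2)·(k1 + k2).
s=1.000000, w=-1.800000:
  k1 = f(1.000000, -1.800000) = -1.134000
  k2 = f(1.250000, -2.083500) = -1.640756
  w ← -1.800000 + (0.25/2)·(-1.134000 + (-1.640756)) = -2.146845
s=1.250000, w=-2.146845:
  k1 = f(1.250000, -2.146845) = -1.690640
  k2 = f(1.500000, -2.569505) = -2.428182
  w ← -2.146845 + (0.25/2)·(-1.690640 + (-2.428182)) = -2.661697
w(1.5) ≈ -2.6617

-2.6617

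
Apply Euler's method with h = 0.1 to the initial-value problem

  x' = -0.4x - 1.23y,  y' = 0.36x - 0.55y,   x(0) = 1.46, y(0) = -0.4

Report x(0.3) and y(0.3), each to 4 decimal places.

Euler on (x,y): x_{n+1} = x_n + h·x', y_{n+1} = y_n + h·y'.
0.000000: (1.460000, -0.400000); f=(-0.092000, 0.745600) → (1.450800, -0.325440)
0.100000: (1.450800, -0.325440); f=(-0.180029, 0.701280) → (1.432797, -0.255312)
0.200000: (1.432797, -0.255312); f=(-0.259085, 0.656229) → (1.406889, -0.189689)
(x(0.3), y(0.3)) ≈ (1.4069, -0.1897)

1.4069, -0.1897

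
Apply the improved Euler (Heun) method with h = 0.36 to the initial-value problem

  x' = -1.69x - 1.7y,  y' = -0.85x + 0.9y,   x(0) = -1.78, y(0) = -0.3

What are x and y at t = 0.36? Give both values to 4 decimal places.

-1.0357, 0.0262

Heun on (x,y): k1 = f(t_n, state_n); k2 = f(t_n + h, state_n + h·k1); state_{n+1} = state_n + (h/2)·(k1 + k2).
0.000000: (-1.780000, -0.300000)
  k1 = (3.518200, 1.243000)
  predictor → (-0.513448, 0.147480)
  k2 = (0.617011, 0.569163)
  → (-1.035662, 0.026189)
(x(0.36), y(0.36)) ≈ (-1.0357, 0.0262)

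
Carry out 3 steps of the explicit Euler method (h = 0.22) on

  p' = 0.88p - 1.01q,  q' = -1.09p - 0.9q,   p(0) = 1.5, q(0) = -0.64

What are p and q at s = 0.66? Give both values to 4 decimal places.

3.2434, -1.5329

Euler on (p,q): p_{n+1} = p_n + h·p', q_{n+1} = q_n + h·q'.
0.000000: (1.500000, -0.640000); f=(1.966400, -1.059000) → (1.932608, -0.872980)
0.220000: (1.932608, -0.872980); f=(2.582405, -1.320861) → (2.500737, -1.163569)
0.440000: (2.500737, -1.163569); f=(3.375854, -1.678591) → (3.243425, -1.532859)
(p(0.66), q(0.66)) ≈ (3.2434, -1.5329)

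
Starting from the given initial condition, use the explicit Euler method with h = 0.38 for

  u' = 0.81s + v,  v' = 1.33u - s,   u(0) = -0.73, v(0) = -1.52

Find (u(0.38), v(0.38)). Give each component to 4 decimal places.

Euler on (u,v): u_{n+1} = u_n + h·u', v_{n+1} = v_n + h·v'.
0.000000: (-0.730000, -1.520000); f=(-1.520000, -0.970900) → (-1.307600, -1.888942)
(u(0.38), v(0.38)) ≈ (-1.3076, -1.8889)

-1.3076, -1.8889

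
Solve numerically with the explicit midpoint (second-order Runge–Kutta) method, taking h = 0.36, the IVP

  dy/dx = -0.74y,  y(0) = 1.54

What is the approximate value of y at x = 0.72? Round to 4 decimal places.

0.9109

Midpoint: k1 = f(x_n, y_n); k2 = f(x_n + h/2, y_n + (h/2)·k1); y_{n+1} = y_n + h·k2.
x=0.000000, y=1.540000:
  k1 = f(0.000000, 1.540000) = -1.139600
  k2 = f(0.180000, 1.334872) = -0.987805
  y ← 1.540000 + 0.36·(-0.987805) = 1.184390
x=0.360000, y=1.184390:
  k1 = f(0.360000, 1.184390) = -0.876449
  k2 = f(0.540000, 1.026629) = -0.759706
  y ← 1.184390 + 0.36·(-0.759706) = 0.910896
y(0.72) ≈ 0.9109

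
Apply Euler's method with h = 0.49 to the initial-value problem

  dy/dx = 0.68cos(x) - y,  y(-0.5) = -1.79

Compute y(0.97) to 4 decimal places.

Euler: y_{n+1} = y_n + h·f(x_n, y_n).
x=-0.500000, y=-1.790000: f=2.386756 → y ← -1.790000 + 0.49·2.386756 = -0.620489
x=-0.010000, y=-0.620489: f=1.300455 → y ← -0.620489 + 0.49·1.300455 = 0.016734
x=0.480000, y=0.016734: f=0.586423 → y ← 0.016734 + 0.49·0.586423 = 0.304081
y(0.97) ≈ 0.3041

0.3041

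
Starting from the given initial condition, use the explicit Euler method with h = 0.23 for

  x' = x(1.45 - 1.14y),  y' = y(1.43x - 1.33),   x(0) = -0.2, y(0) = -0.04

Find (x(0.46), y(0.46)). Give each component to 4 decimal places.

-0.3602, -0.0152

Euler on (x,y): x_{n+1} = x_n + h·x', y_{n+1} = y_n + h·y'.
0.000000: (-0.200000, -0.040000); f=(-0.299120, 0.064640) → (-0.268798, -0.025133)
0.230000: (-0.268798, -0.025133); f=(-0.397458, 0.043087) → (-0.360213, -0.015223)
(x(0.46), y(0.46)) ≈ (-0.3602, -0.0152)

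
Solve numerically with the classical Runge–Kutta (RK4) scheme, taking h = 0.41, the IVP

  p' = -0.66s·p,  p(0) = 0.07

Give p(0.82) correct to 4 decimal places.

0.0561

RK4: k1 = f(s_n, p_n); k2 = f(s_n + h/2, p_n + (h/2)·k1); k3 = f(s_n + h/2, p_n + (h/2)·k2); k4 = f(s_n + h, p_n + h·k3); p_{n+1} = p_n + (h/6)·(k1 + 2k2 + 2k3 + k4).
s=0.000000, p=0.070000:
  k1 = f(0.000000, 0.070000) = 0.000000
  k2 = f(0.205000, 0.070000) = -0.009471
  k3 = f(0.205000, 0.068058) = -0.009208
  k4 = f(0.410000, 0.066225) = -0.017920
  p ← 0.070000 + (0.41/6)·(k1 + 2k2 + 2k3 + k4) = 0.066223
s=0.410000, p=0.066223:
  k1 = f(0.410000, 0.066223) = -0.017920
  k2 = f(0.615000, 0.062549) = -0.025389
  k3 = f(0.615000, 0.061018) = -0.024767
  k4 = f(0.820000, 0.056068) = -0.030344
  p ← 0.066223 + (0.41/6)·(k1 + 2k2 + 2k3 + k4) = 0.056070
p(0.82) ≈ 0.0561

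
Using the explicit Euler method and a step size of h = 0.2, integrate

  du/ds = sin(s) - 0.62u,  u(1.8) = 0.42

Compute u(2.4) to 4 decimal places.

Euler: u_{n+1} = u_n + h·f(s_n, u_n).
s=1.800000, u=0.420000: f=0.713448 → u ← 0.420000 + 0.2·0.713448 = 0.562690
s=2.000000, u=0.562690: f=0.560430 → u ← 0.562690 + 0.2·0.560430 = 0.674776
s=2.200000, u=0.674776: f=0.390136 → u ← 0.674776 + 0.2·0.390136 = 0.752803
u(2.4) ≈ 0.7528

0.7528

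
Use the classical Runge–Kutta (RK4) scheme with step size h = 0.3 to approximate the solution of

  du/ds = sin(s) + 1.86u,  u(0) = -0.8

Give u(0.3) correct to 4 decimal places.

RK4: k1 = f(s_n, u_n); k2 = f(s_n + h/2, u_n + (h/2)·k1); k3 = f(s_n + h/2, u_n + (h/2)·k2); k4 = f(s_n + h, u_n + h·k3); u_{n+1} = u_n + (h/6)·(k1 + 2k2 + 2k3 + k4).
s=0.000000, u=-0.800000:
  k1 = f(0.000000, -0.800000) = -1.488000
  k2 = f(0.150000, -1.023200) = -1.753714
  k3 = f(0.150000, -1.063057) = -1.827848
  k4 = f(0.300000, -1.348354) = -2.212419
  u ← -0.800000 + (0.3/6)·(k1 + 2k2 + 2k3 + k4) = -1.343177
u(0.3) ≈ -1.3432

-1.3432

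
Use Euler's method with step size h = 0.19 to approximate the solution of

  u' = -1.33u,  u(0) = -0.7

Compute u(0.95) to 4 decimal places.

Euler: u_{n+1} = u_n + h·f(x_n, u_n).
x=0.000000, u=-0.700000: f=0.931000 → u ← -0.700000 + 0.19·0.931000 = -0.523110
x=0.190000, u=-0.523110: f=0.695736 → u ← -0.523110 + 0.19·0.695736 = -0.390920
x=0.380000, u=-0.390920: f=0.519924 → u ← -0.390920 + 0.19·0.519924 = -0.292135
x=0.570000, u=-0.292135: f=0.388539 → u ← -0.292135 + 0.19·0.388539 = -0.218312
x=0.760000, u=-0.218312: f=0.290355 → u ← -0.218312 + 0.19·0.290355 = -0.163145
u(0.95) ≈ -0.1631

-0.1631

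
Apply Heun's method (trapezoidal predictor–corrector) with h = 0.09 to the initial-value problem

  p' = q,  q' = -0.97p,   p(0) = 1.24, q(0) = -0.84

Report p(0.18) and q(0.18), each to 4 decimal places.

1.0699, -1.0425

Heun on (p,q): k1 = f(t_n, state_n); k2 = f(t_n + h, state_n + h·k1); state_{n+1} = state_n + (h/2)·(k1 + k2).
0.000000: (1.240000, -0.840000)
  k1 = (-0.840000, -1.202800)
  predictor → (1.164400, -0.948252)
  k2 = (-0.948252, -1.129468)
  → (1.159529, -0.944952)
0.090000: (1.159529, -0.944952)
  k1 = (-0.944952, -1.124743)
  predictor → (1.074483, -1.046179)
  k2 = (-1.046179, -1.042248)
  → (1.069928, -1.042467)
(p(0.18), q(0.18)) ≈ (1.0699, -1.0425)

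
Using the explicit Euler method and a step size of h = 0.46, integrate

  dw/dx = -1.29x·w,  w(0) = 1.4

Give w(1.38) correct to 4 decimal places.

Euler: w_{n+1} = w_n + h·f(x_n, w_n).
x=0.000000, w=1.400000: f=0.000000 → w ← 1.400000 + 0.46·0.000000 = 1.400000
x=0.460000, w=1.400000: f=-0.830760 → w ← 1.400000 + 0.46·(-0.830760) = 1.017850
x=0.920000, w=1.017850: f=-1.207985 → w ← 1.017850 + 0.46·(-1.207985) = 0.462177
w(1.38) ≈ 0.4622

0.4622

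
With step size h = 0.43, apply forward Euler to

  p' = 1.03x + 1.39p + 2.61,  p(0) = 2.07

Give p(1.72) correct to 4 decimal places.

25.5115

Euler: p_{n+1} = p_n + h·f(x_n, p_n).
x=0.000000, p=2.070000: f=5.487300 → p ← 2.070000 + 0.43·5.487300 = 4.429539
x=0.430000, p=4.429539: f=9.209959 → p ← 4.429539 + 0.43·9.209959 = 8.389821
x=0.860000, p=8.389821: f=15.157652 → p ← 8.389821 + 0.43·15.157652 = 14.907612
x=1.290000, p=14.907612: f=24.660280 → p ← 14.907612 + 0.43·24.660280 = 25.511532
p(1.72) ≈ 25.5115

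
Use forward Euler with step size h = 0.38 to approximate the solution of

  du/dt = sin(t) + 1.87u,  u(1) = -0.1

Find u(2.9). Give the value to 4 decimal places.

Euler: u_{n+1} = u_n + h·f(t_n, u_n).
t=1.000000, u=-0.100000: f=0.654471 → u ← -0.100000 + 0.38·0.654471 = 0.148699
t=1.380000, u=0.148699: f=1.259921 → u ← 0.148699 + 0.38·1.259921 = 0.627469
t=1.760000, u=0.627469: f=2.155521 → u ← 0.627469 + 0.38·2.155521 = 1.446567
t=2.140000, u=1.446567: f=3.547410 → u ← 1.446567 + 0.38·3.547410 = 2.794583
t=2.520000, u=2.794583: f=5.808200 → u ← 2.794583 + 0.38·5.808200 = 5.001699
u(2.9) ≈ 5.0017

5.0017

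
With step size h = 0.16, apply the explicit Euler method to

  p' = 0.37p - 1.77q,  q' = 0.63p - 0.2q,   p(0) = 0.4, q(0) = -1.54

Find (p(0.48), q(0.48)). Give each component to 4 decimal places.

1.7728, -1.1420

Euler on (p,q): p_{n+1} = p_n + h·p', q_{n+1} = q_n + h·q'.
0.000000: (0.400000, -1.540000); f=(2.873800, 0.560000) → (0.859808, -1.450400)
0.160000: (0.859808, -1.450400); f=(2.885337, 0.831759) → (1.321462, -1.317319)
0.320000: (1.321462, -1.317319); f=(2.820595, 1.095985) → (1.772757, -1.141961)
(p(0.48), q(0.48)) ≈ (1.7728, -1.1420)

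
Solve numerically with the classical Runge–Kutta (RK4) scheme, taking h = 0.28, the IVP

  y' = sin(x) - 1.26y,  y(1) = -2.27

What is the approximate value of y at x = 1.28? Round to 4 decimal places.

RK4: k1 = f(x_n, y_n); k2 = f(x_n + h/2, y_n + (h/2)·k1); k3 = f(x_n + h/2, y_n + (h/2)·k2); k4 = f(x_n + h, y_n + h·k3); y_{n+1} = y_n + (h/6)·(k1 + 2k2 + 2k3 + k4).
x=1.000000, y=-2.270000:
  k1 = f(1.000000, -2.270000) = 3.701671
  k2 = f(1.140000, -1.751766) = 3.115859
  k3 = f(1.140000, -1.833780) = 3.219196
  k4 = f(1.280000, -1.368625) = 2.682484
  y ← -2.270000 + (0.28/6)·(k1 + 2k2 + 2k3 + k4) = -1.380801
y(1.28) ≈ -1.3808

-1.3808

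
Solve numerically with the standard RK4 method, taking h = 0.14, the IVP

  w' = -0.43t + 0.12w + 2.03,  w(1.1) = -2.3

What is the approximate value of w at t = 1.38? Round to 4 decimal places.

-1.9523

RK4: k1 = f(t_n, w_n); k2 = f(t_n + h/2, w_n + (h/2)·k1); k3 = f(t_n + h/2, w_n + (h/2)·k2); k4 = f(t_n + h, w_n + h·k3); w_{n+1} = w_n + (h/6)·(k1 + 2k2 + 2k3 + k4).
t=1.100000, w=-2.300000:
  k1 = f(1.100000, -2.300000) = 1.281000
  k2 = f(1.170000, -2.210330) = 1.261660
  k3 = f(1.170000, -2.211684) = 1.261498
  k4 = f(1.240000, -2.123390) = 1.241993
  w ← -2.300000 + (0.14/6)·(k1 + 2k2 + 2k3 + k4) = -2.123383
t=1.240000, w=-2.123383:
  k1 = f(1.240000, -2.123383) = 1.241994
  k2 = f(1.310000, -2.036443) = 1.222327
  k3 = f(1.310000, -2.037820) = 1.222162
  k4 = f(1.380000, -1.952280) = 1.202326
  w ← -2.123383 + (0.14/6)·(k1 + 2k2 + 2k3 + k4) = -1.952272
w(1.38) ≈ -1.9523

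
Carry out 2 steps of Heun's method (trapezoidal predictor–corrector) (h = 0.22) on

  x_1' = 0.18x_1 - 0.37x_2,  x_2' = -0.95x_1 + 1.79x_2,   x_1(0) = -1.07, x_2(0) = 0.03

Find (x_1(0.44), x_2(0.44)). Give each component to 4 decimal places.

Heun on (x_1,x_2): k1 = f(t_n, state_n); k2 = f(t_n + h, state_n + h·k1); state_{n+1} = state_n + (h/2)·(k1 + k2).
0.000000: (-1.070000, 0.030000)
  k1 = (-0.203700, 1.070200)
  predictor → (-1.114814, 0.265444)
  k2 = (-0.298881, 1.534218)
  → (-1.125284, 0.316486)
0.220000: (-1.125284, 0.316486)
  k1 = (-0.319651, 1.635530)
  predictor → (-1.195607, 0.676303)
  k2 = (-0.465441, 2.346408)
  → (-1.211644, 0.754499)
(x_1(0.44), x_2(0.44)) ≈ (-1.2116, 0.7545)

-1.2116, 0.7545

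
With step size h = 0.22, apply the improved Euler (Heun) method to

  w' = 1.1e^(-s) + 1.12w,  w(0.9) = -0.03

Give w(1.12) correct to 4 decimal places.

Heun: k1 = f(s_n, w_n); k2 = f(s_n + h, w_n + h·k1); w_{n+1} = w_n + (h/2)·(k1 + k2).
s=0.900000, w=-0.030000:
  k1 = f(0.900000, -0.030000) = 0.413627
  k2 = f(1.120000, 0.060998) = 0.427225
  w ← -0.030000 + (0.22/2)·(0.413627 + 0.427225) = 0.062494
w(1.12) ≈ 0.0625

0.0625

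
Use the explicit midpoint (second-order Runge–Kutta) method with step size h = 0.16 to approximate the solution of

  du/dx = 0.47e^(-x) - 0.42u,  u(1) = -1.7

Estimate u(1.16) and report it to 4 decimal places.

-1.5650

Midpoint: k1 = f(x_n, u_n); k2 = f(x_n + h/2, u_n + (h/2)·k1); u_{n+1} = u_n + h·k2.
x=1.000000, u=-1.700000:
  k1 = f(1.000000, -1.700000) = 0.886903
  k2 = f(1.080000, -1.629048) = 0.843810
  u ← -1.700000 + 0.16·0.843810 = -1.564990
u(1.16) ≈ -1.5650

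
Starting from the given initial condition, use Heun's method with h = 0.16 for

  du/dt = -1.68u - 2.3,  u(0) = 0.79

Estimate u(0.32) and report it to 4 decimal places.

-0.0978

Heun: k1 = f(t_n, u_n); k2 = f(t_n + h, u_n + h·k1); u_{n+1} = u_n + (h/2)·(k1 + k2).
t=0.000000, u=0.790000:
  k1 = f(0.000000, 0.790000) = -3.627200
  k2 = f(0.160000, 0.209648) = -2.652209
  u ← 0.790000 + (0.16/2)·(-3.627200 + (-2.652209)) = 0.287647
t=0.160000, u=0.287647:
  k1 = f(0.160000, 0.287647) = -2.783247
  k2 = f(0.320000, -0.157672) = -2.035111
  u ← 0.287647 + (0.16/2)·(-2.783247 + (-2.035111)) = -0.097821
u(0.32) ≈ -0.0978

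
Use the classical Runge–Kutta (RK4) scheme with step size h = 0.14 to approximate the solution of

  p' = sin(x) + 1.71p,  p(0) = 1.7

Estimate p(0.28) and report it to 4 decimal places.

2.7900

RK4: k1 = f(x_n, p_n); k2 = f(x_n + h/2, p_n + (h/2)·k1); k3 = f(x_n + h/2, p_n + (h/2)·k2); k4 = f(x_n + h, p_n + h·k3); p_{n+1} = p_n + (h/6)·(k1 + 2k2 + 2k3 + k4).
x=0.000000, p=1.700000:
  k1 = f(0.000000, 1.700000) = 2.907000
  k2 = f(0.070000, 1.903490) = 3.324911
  k3 = f(0.070000, 1.932744) = 3.374935
  k4 = f(0.140000, 2.172491) = 3.854502
  p ← 1.700000 + (0.14/6)·(k1 + 2k2 + 2k3 + k4) = 2.170428
x=0.140000, p=2.170428:
  k1 = f(0.140000, 2.170428) = 3.850975
  k2 = f(0.210000, 2.439996) = 4.380853
  k3 = f(0.210000, 2.477088) = 4.444280
  k4 = f(0.280000, 2.792627) = 5.051748
  p ← 2.170428 + (0.14/6)·(k1 + 2k2 + 2k3 + k4) = 2.789998
p(0.28) ≈ 2.7900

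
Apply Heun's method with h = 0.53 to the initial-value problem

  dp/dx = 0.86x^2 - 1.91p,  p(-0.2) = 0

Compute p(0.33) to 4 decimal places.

Heun: k1 = f(x_n, p_n); k2 = f(x_n + h, p_n + h·k1); p_{n+1} = p_n + (h/2)·(k1 + k2).
x=-0.200000, p=0.000000:
  k1 = f(-0.200000, 0.000000) = 0.034400
  k2 = f(0.330000, 0.018232) = 0.058831
  p ← 0.000000 + (0.53/2)·(0.034400 + 0.058831) = 0.024706
p(0.33) ≈ 0.0247

0.0247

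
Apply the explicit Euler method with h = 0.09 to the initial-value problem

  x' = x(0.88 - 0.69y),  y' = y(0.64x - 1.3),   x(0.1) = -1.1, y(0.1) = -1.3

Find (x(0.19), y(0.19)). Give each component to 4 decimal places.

-1.2759, -1.0655

Euler on (x,y): x_{n+1} = x_n + h·x', y_{n+1} = y_n + h·y'.
0.100000: (-1.100000, -1.300000); f=(-1.954700, 2.605200) → (-1.275923, -1.065532)
(x(0.19), y(0.19)) ≈ (-1.2759, -1.0655)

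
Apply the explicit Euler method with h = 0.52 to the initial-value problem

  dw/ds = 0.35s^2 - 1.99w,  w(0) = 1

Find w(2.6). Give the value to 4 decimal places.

Euler: w_{n+1} = w_n + h·f(s_n, w_n).
s=0.000000, w=1.000000: f=-1.990000 → w ← 1.000000 + 0.52·(-1.990000) = -0.034800
s=0.520000, w=-0.034800: f=0.163892 → w ← -0.034800 + 0.52·0.163892 = 0.050424
s=1.040000, w=0.050424: f=0.278217 → w ← 0.050424 + 0.52·0.278217 = 0.195096
s=1.560000, w=0.195096: f=0.463518 → w ← 0.195096 + 0.52·0.463518 = 0.436126
s=2.080000, w=0.436126: f=0.646350 → w ← 0.436126 + 0.52·0.646350 = 0.772228
w(2.6) ≈ 0.7722

0.7722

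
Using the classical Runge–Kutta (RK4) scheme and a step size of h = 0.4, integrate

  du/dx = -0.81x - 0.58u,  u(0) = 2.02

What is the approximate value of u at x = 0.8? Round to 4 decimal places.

1.0467

RK4: k1 = f(x_n, u_n); k2 = f(x_n + h/2, u_n + (h/2)·k1); k3 = f(x_n + h/2, u_n + (h/2)·k2); k4 = f(x_n + h, u_n + h·k3); u_{n+1} = u_n + (h/6)·(k1 + 2k2 + 2k3 + k4).
x=0.000000, u=2.020000:
  k1 = f(0.000000, 2.020000) = -1.171600
  k2 = f(0.200000, 1.785680) = -1.197694
  k3 = f(0.200000, 1.780461) = -1.194667
  k4 = f(0.400000, 1.542133) = -1.218437
  u ← 2.020000 + (0.4/6)·(k1 + 2k2 + 2k3 + k4) = 1.541683
x=0.400000, u=1.541683:
  k1 = f(0.400000, 1.541683) = -1.218176
  k2 = f(0.600000, 1.298047) = -1.238868
  k3 = f(0.600000, 1.293909) = -1.236467
  k4 = f(0.800000, 1.047096) = -1.255316
  u ← 1.541683 + (0.4/6)·(k1 + 2k2 + 2k3 + k4) = 1.046739
u(0.8) ≈ 1.0467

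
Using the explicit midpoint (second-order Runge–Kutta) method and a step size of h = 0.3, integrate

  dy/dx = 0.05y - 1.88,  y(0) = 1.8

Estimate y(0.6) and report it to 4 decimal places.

0.7098

Midpoint: k1 = f(x_n, y_n); k2 = f(x_n + h/2, y_n + (h/2)·k1); y_{n+1} = y_n + h·k2.
x=0.000000, y=1.800000:
  k1 = f(0.000000, 1.800000) = -1.790000
  k2 = f(0.150000, 1.531500) = -1.803425
  y ← 1.800000 + 0.3·(-1.803425) = 1.258973
x=0.300000, y=1.258973:
  k1 = f(0.300000, 1.258973) = -1.817051
  k2 = f(0.450000, 0.986415) = -1.830679
  y ← 1.258973 + 0.3·(-1.830679) = 0.709769
y(0.6) ≈ 0.7098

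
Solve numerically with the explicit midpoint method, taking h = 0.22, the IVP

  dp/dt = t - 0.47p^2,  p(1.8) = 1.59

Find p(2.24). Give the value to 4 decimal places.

1.8619

Midpoint: k1 = f(t_n, p_n); k2 = f(t_n + h/2, p_n + (h/2)·k1); p_{n+1} = p_n + h·k2.
t=1.800000, p=1.590000:
  k1 = f(1.800000, 1.590000) = 0.611793
  k2 = f(1.910000, 1.657297) = 0.619082
  p ← 1.590000 + 0.22·0.619082 = 1.726198
t=2.020000, p=1.726198:
  k1 = f(2.020000, 1.726198) = 0.619513
  k2 = f(2.130000, 1.794344) = 0.616754
  p ← 1.726198 + 0.22·0.616754 = 1.861884
p(2.24) ≈ 1.8619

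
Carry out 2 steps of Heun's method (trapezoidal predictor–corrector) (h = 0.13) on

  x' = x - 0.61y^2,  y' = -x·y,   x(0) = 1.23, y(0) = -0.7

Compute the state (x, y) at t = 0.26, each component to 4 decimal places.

1.5284, -0.4919

Heun on (x,y): k1 = f(t_n, state_n); k2 = f(t_n + h, state_n + h·k1); state_{n+1} = state_n + (h/2)·(k1 + k2).
0.000000: (1.230000, -0.700000)
  k1 = (0.931100, 0.861000)
  predictor → (1.351043, -0.588070)
  k2 = (1.140089, 0.794508)
  → (1.364627, -0.592392)
0.130000: (1.364627, -0.592392)
  k1 = (1.150561, 0.808394)
  predictor → (1.514200, -0.487301)
  k2 = (1.369348, 0.737871)
  → (1.528421, -0.491885)
(x(0.26), y(0.26)) ≈ (1.5284, -0.4919)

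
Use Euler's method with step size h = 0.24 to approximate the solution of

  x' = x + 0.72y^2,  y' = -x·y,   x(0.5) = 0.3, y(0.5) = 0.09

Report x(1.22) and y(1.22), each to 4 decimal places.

0.5766, 0.0676

Euler on (x,y): x_{n+1} = x_n + h·x', y_{n+1} = y_n + h·y'.
0.500000: (0.300000, 0.090000); f=(0.305832, -0.027000) → (0.373400, 0.083520)
0.740000: (0.373400, 0.083520); f=(0.378422, -0.031186) → (0.464221, 0.076035)
0.980000: (0.464221, 0.076035); f=(0.468384, -0.035297) → (0.576633, 0.067564)
(x(1.22), y(1.22)) ≈ (0.5766, 0.0676)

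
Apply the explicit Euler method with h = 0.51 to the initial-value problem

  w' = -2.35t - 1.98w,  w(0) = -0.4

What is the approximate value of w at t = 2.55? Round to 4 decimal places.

-2.4271

Euler: w_{n+1} = w_n + h·f(t_n, w_n).
t=0.000000, w=-0.400000: f=0.792000 → w ← -0.400000 + 0.51·0.792000 = 0.003920
t=0.510000, w=0.003920: f=-1.206262 → w ← 0.003920 + 0.51·(-1.206262) = -0.611273
t=1.020000, w=-0.611273: f=-1.186679 → w ← -0.611273 + 0.51·(-1.186679) = -1.216480
t=1.530000, w=-1.216480: f=-1.186871 → w ← -1.216480 + 0.51·(-1.186871) = -1.821784
t=2.040000, w=-1.821784: f=-1.186869 → w ← -1.821784 + 0.51·(-1.186869) = -2.427087
w(2.55) ≈ -2.4271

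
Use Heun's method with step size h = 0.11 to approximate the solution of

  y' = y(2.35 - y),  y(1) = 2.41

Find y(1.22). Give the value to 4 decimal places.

Heun: k1 = f(t_n, y_n); k2 = f(t_n + h, y_n + h·k1); y_{n+1} = y_n + (h/2)·(k1 + k2).
t=1.000000, y=2.410000:
  k1 = f(1.000000, 2.410000) = -0.144600
  k2 = f(1.110000, 2.394094) = -0.105565
  y ← 2.410000 + (0.11/2)·(-0.144600 + (-0.105565)) = 2.396241
t=1.110000, y=2.396241:
  k1 = f(1.110000, 2.396241) = -0.110804
  k2 = f(1.220000, 2.384052) = -0.081183
  y ← 2.396241 + (0.11/2)·(-0.110804 + (-0.081183)) = 2.385682
y(1.22) ≈ 2.3857

2.3857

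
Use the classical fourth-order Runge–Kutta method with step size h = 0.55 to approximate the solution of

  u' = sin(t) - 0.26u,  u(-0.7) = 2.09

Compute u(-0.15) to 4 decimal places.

1.6059

RK4: k1 = f(t_n, u_n); k2 = f(t_n + h/2, u_n + (h/2)·k1); k3 = f(t_n + h/2, u_n + (h/2)·k2); k4 = f(t_n + h, u_n + h·k3); u_{n+1} = u_n + (h/6)·(k1 + 2k2 + 2k3 + k4).
t=-0.700000, u=2.090000:
  k1 = f(-0.700000, 2.090000) = -1.187618
  k2 = f(-0.425000, 1.763405) = -0.870806
  k3 = f(-0.425000, 1.850528) = -0.893458
  k4 = f(-0.150000, 1.598598) = -0.565074
  u ← 2.090000 + (0.55/6)·(k1 + 2k2 + 2k3 + k4) = 1.605888
u(-0.15) ≈ 1.6059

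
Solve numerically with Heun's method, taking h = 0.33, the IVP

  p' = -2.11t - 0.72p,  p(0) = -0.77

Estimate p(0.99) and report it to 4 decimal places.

-1.2231

Heun: k1 = f(t_n, p_n); k2 = f(t_n + h, p_n + h·k1); p_{n+1} = p_n + (h/2)·(k1 + k2).
t=0.000000, p=-0.770000:
  k1 = f(0.000000, -0.770000) = 0.554400
  k2 = f(0.330000, -0.587048) = -0.273625
  p ← -0.770000 + (0.33/2)·(0.554400 + (-0.273625)) = -0.723672
t=0.330000, p=-0.723672:
  k1 = f(0.330000, -0.723672) = -0.175256
  k2 = f(0.660000, -0.781507) = -0.829915
  p ← -0.723672 + (0.33/2)·(-0.175256 + (-0.829915)) = -0.889525
t=0.660000, p=-0.889525:
  k1 = f(0.660000, -0.889525) = -0.752142
  k2 = f(0.990000, -1.137732) = -1.269733
  p ← -0.889525 + (0.33/2)·(-0.752142 + (-1.269733)) = -1.223135
p(0.99) ≈ -1.2231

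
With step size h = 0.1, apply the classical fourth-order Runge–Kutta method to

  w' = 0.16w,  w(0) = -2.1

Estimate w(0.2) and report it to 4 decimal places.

RK4: k1 = f(x_n, w_n); k2 = f(x_n + h/2, w_n + (h/2)·k1); k3 = f(x_n + h/2, w_n + (h/2)·k2); k4 = f(x_n + h, w_n + h·k3); w_{n+1} = w_n + (h/6)·(k1 + 2k2 + 2k3 + k4).
x=0.000000, w=-2.100000:
  k1 = f(0.000000, -2.100000) = -0.336000
  k2 = f(0.050000, -2.116800) = -0.338688
  k3 = f(0.050000, -2.116934) = -0.338710
  k4 = f(0.100000, -2.133871) = -0.341419
  w ← -2.100000 + (0.1/6)·(k1 + 2k2 + 2k3 + k4) = -2.133870
x=0.100000, w=-2.133870:
  k1 = f(0.100000, -2.133870) = -0.341419
  k2 = f(0.150000, -2.150941) = -0.344151
  k3 = f(0.150000, -2.151078) = -0.344172
  k4 = f(0.200000, -2.168287) = -0.346926
  w ← -2.133870 + (0.1/6)·(k1 + 2k2 + 2k3 + k4) = -2.168287
w(0.2) ≈ -2.1683

-2.1683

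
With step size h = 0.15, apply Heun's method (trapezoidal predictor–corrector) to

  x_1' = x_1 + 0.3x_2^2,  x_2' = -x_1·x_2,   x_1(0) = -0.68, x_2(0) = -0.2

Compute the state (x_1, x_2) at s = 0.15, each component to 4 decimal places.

Heun on (x_1,x_2): k1 = f(s_n, state_n); k2 = f(s_n + h, state_n + h·k1); state_{n+1} = state_n + (h/2)·(k1 + k2).
0.000000: (-0.680000, -0.200000)
  k1 = (-0.668000, -0.136000)
  predictor → (-0.780200, -0.220400)
  k2 = (-0.765627, -0.171956)
  → (-0.787522, -0.223097)
(x_1(0.15), x_2(0.15)) ≈ (-0.7875, -0.2231)

-0.7875, -0.2231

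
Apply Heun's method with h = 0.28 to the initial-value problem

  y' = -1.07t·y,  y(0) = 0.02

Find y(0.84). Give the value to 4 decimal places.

Heun: k1 = f(t_n, y_n); k2 = f(t_n + h, y_n + h·k1); y_{n+1} = y_n + (h/2)·(k1 + k2).
t=0.000000, y=0.020000:
  k1 = f(0.000000, 0.020000) = 0.000000
  k2 = f(0.280000, 0.020000) = -0.005992
  y ← 0.020000 + (0.28/2)·(0.000000 + (-0.005992)) = 0.019161
t=0.280000, y=0.019161:
  k1 = f(0.280000, 0.019161) = -0.005741
  k2 = f(0.560000, 0.017554) = -0.010518
  y ← 0.019161 + (0.28/2)·(-0.005741 + (-0.010518)) = 0.016885
t=0.560000, y=0.016885:
  k1 = f(0.560000, 0.016885) = -0.010117
  k2 = f(0.840000, 0.014052) = -0.012630
  y ← 0.016885 + (0.28/2)·(-0.010117 + (-0.012630)) = 0.013700
y(0.84) ≈ 0.0137

0.0137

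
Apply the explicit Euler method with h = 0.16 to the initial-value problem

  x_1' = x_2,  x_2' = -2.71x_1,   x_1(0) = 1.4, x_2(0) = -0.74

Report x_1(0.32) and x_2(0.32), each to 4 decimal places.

Euler on (x_1,x_2): x_1_{n+1} = x_1_n + h·x_1', x_2_{n+1} = x_2_n + h·x_2'.
0.000000: (1.400000, -0.740000); f=(-0.740000, -3.794000) → (1.281600, -1.347040)
0.160000: (1.281600, -1.347040); f=(-1.347040, -3.473136) → (1.066074, -1.902742)
(x_1(0.32), x_2(0.32)) ≈ (1.0661, -1.9027)

1.0661, -1.9027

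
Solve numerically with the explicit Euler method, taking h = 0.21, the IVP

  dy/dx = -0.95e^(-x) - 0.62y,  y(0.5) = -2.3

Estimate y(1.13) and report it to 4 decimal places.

Euler: y_{n+1} = y_n + h·f(x_n, y_n).
x=0.500000, y=-2.300000: f=0.849796 → y ← -2.300000 + 0.21·0.849796 = -2.121543
x=0.710000, y=-2.121543: f=0.848295 → y ← -2.121543 + 0.21·0.848295 = -1.943401
x=0.920000, y=-1.943401: f=0.826316 → y ← -1.943401 + 0.21·0.826316 = -1.769875
y(1.13) ≈ -1.7699

-1.7699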